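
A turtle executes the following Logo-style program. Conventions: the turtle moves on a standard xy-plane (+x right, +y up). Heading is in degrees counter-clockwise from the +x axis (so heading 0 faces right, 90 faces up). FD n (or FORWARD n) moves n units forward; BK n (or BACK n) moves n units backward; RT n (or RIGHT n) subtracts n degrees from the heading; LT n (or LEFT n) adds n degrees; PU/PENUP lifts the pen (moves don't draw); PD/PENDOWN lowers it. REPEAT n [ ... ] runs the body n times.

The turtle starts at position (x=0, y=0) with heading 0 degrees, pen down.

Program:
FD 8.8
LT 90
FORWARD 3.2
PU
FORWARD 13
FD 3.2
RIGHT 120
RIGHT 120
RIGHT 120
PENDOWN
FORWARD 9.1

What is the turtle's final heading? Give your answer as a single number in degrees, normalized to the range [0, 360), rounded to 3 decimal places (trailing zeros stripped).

Answer: 90

Derivation:
Executing turtle program step by step:
Start: pos=(0,0), heading=0, pen down
FD 8.8: (0,0) -> (8.8,0) [heading=0, draw]
LT 90: heading 0 -> 90
FD 3.2: (8.8,0) -> (8.8,3.2) [heading=90, draw]
PU: pen up
FD 13: (8.8,3.2) -> (8.8,16.2) [heading=90, move]
FD 3.2: (8.8,16.2) -> (8.8,19.4) [heading=90, move]
RT 120: heading 90 -> 330
RT 120: heading 330 -> 210
RT 120: heading 210 -> 90
PD: pen down
FD 9.1: (8.8,19.4) -> (8.8,28.5) [heading=90, draw]
Final: pos=(8.8,28.5), heading=90, 3 segment(s) drawn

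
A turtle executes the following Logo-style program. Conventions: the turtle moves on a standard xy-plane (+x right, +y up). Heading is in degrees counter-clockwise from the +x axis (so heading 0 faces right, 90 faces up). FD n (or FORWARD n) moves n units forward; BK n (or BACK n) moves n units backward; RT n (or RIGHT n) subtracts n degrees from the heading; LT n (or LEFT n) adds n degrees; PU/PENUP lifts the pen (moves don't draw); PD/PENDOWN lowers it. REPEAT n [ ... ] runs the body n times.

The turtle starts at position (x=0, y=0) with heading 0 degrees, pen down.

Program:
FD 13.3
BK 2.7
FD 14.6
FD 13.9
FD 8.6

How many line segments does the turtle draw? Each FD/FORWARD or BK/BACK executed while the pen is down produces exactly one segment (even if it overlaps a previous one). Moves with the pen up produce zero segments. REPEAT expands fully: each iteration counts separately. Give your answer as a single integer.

Executing turtle program step by step:
Start: pos=(0,0), heading=0, pen down
FD 13.3: (0,0) -> (13.3,0) [heading=0, draw]
BK 2.7: (13.3,0) -> (10.6,0) [heading=0, draw]
FD 14.6: (10.6,0) -> (25.2,0) [heading=0, draw]
FD 13.9: (25.2,0) -> (39.1,0) [heading=0, draw]
FD 8.6: (39.1,0) -> (47.7,0) [heading=0, draw]
Final: pos=(47.7,0), heading=0, 5 segment(s) drawn
Segments drawn: 5

Answer: 5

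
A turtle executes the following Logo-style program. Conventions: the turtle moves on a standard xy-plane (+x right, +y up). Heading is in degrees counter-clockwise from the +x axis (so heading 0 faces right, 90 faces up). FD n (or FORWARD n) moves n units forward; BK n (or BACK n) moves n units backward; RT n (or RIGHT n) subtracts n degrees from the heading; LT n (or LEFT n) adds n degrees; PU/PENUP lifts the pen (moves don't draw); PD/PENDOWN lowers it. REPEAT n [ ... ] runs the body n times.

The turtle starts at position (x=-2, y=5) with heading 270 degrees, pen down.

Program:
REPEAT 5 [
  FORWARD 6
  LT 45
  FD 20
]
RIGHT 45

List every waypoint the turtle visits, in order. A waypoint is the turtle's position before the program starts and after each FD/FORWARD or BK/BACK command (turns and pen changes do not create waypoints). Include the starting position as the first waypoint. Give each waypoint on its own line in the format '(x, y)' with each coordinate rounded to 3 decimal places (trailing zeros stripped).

Executing turtle program step by step:
Start: pos=(-2,5), heading=270, pen down
REPEAT 5 [
  -- iteration 1/5 --
  FD 6: (-2,5) -> (-2,-1) [heading=270, draw]
  LT 45: heading 270 -> 315
  FD 20: (-2,-1) -> (12.142,-15.142) [heading=315, draw]
  -- iteration 2/5 --
  FD 6: (12.142,-15.142) -> (16.385,-19.385) [heading=315, draw]
  LT 45: heading 315 -> 0
  FD 20: (16.385,-19.385) -> (36.385,-19.385) [heading=0, draw]
  -- iteration 3/5 --
  FD 6: (36.385,-19.385) -> (42.385,-19.385) [heading=0, draw]
  LT 45: heading 0 -> 45
  FD 20: (42.385,-19.385) -> (56.527,-5.243) [heading=45, draw]
  -- iteration 4/5 --
  FD 6: (56.527,-5.243) -> (60.77,-1) [heading=45, draw]
  LT 45: heading 45 -> 90
  FD 20: (60.77,-1) -> (60.77,19) [heading=90, draw]
  -- iteration 5/5 --
  FD 6: (60.77,19) -> (60.77,25) [heading=90, draw]
  LT 45: heading 90 -> 135
  FD 20: (60.77,25) -> (46.627,39.142) [heading=135, draw]
]
RT 45: heading 135 -> 90
Final: pos=(46.627,39.142), heading=90, 10 segment(s) drawn
Waypoints (11 total):
(-2, 5)
(-2, -1)
(12.142, -15.142)
(16.385, -19.385)
(36.385, -19.385)
(42.385, -19.385)
(56.527, -5.243)
(60.77, -1)
(60.77, 19)
(60.77, 25)
(46.627, 39.142)

Answer: (-2, 5)
(-2, -1)
(12.142, -15.142)
(16.385, -19.385)
(36.385, -19.385)
(42.385, -19.385)
(56.527, -5.243)
(60.77, -1)
(60.77, 19)
(60.77, 25)
(46.627, 39.142)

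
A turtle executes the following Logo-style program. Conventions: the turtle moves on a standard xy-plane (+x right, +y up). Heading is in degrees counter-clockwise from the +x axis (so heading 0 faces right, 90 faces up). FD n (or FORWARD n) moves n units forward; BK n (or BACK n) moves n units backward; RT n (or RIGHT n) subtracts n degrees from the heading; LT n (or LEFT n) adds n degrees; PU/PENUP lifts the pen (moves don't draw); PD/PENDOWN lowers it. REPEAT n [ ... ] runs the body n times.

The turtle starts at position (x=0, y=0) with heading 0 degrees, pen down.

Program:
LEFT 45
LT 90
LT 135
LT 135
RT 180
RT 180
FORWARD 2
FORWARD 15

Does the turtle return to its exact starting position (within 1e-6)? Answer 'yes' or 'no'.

Answer: no

Derivation:
Executing turtle program step by step:
Start: pos=(0,0), heading=0, pen down
LT 45: heading 0 -> 45
LT 90: heading 45 -> 135
LT 135: heading 135 -> 270
LT 135: heading 270 -> 45
RT 180: heading 45 -> 225
RT 180: heading 225 -> 45
FD 2: (0,0) -> (1.414,1.414) [heading=45, draw]
FD 15: (1.414,1.414) -> (12.021,12.021) [heading=45, draw]
Final: pos=(12.021,12.021), heading=45, 2 segment(s) drawn

Start position: (0, 0)
Final position: (12.021, 12.021)
Distance = 17; >= 1e-6 -> NOT closed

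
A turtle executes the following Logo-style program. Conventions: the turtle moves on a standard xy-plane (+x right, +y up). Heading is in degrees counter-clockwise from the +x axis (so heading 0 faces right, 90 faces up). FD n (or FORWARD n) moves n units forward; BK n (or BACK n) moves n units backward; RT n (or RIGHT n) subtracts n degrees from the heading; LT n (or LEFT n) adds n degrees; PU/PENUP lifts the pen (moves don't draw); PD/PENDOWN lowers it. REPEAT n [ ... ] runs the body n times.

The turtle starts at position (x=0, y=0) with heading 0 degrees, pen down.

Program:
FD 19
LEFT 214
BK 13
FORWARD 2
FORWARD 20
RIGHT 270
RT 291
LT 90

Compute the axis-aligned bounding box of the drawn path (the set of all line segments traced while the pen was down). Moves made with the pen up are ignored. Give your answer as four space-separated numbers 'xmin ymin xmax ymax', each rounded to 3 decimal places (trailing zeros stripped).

Executing turtle program step by step:
Start: pos=(0,0), heading=0, pen down
FD 19: (0,0) -> (19,0) [heading=0, draw]
LT 214: heading 0 -> 214
BK 13: (19,0) -> (29.777,7.27) [heading=214, draw]
FD 2: (29.777,7.27) -> (28.119,6.151) [heading=214, draw]
FD 20: (28.119,6.151) -> (11.539,-5.033) [heading=214, draw]
RT 270: heading 214 -> 304
RT 291: heading 304 -> 13
LT 90: heading 13 -> 103
Final: pos=(11.539,-5.033), heading=103, 4 segment(s) drawn

Segment endpoints: x in {0, 11.539, 19, 28.119, 29.777}, y in {-5.033, 0, 6.151, 7.27}
xmin=0, ymin=-5.033, xmax=29.777, ymax=7.27

Answer: 0 -5.033 29.777 7.27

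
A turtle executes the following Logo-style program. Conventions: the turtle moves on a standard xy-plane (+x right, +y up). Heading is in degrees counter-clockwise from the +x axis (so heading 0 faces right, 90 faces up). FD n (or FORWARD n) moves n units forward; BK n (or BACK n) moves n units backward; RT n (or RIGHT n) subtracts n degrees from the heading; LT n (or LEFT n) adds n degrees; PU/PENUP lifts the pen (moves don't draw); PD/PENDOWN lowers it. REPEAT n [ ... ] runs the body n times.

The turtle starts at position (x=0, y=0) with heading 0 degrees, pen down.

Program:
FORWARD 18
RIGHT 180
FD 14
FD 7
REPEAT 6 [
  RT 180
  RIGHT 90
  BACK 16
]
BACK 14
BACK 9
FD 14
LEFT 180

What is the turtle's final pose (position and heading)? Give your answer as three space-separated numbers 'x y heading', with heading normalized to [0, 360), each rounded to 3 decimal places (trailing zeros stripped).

Executing turtle program step by step:
Start: pos=(0,0), heading=0, pen down
FD 18: (0,0) -> (18,0) [heading=0, draw]
RT 180: heading 0 -> 180
FD 14: (18,0) -> (4,0) [heading=180, draw]
FD 7: (4,0) -> (-3,0) [heading=180, draw]
REPEAT 6 [
  -- iteration 1/6 --
  RT 180: heading 180 -> 0
  RT 90: heading 0 -> 270
  BK 16: (-3,0) -> (-3,16) [heading=270, draw]
  -- iteration 2/6 --
  RT 180: heading 270 -> 90
  RT 90: heading 90 -> 0
  BK 16: (-3,16) -> (-19,16) [heading=0, draw]
  -- iteration 3/6 --
  RT 180: heading 0 -> 180
  RT 90: heading 180 -> 90
  BK 16: (-19,16) -> (-19,0) [heading=90, draw]
  -- iteration 4/6 --
  RT 180: heading 90 -> 270
  RT 90: heading 270 -> 180
  BK 16: (-19,0) -> (-3,0) [heading=180, draw]
  -- iteration 5/6 --
  RT 180: heading 180 -> 0
  RT 90: heading 0 -> 270
  BK 16: (-3,0) -> (-3,16) [heading=270, draw]
  -- iteration 6/6 --
  RT 180: heading 270 -> 90
  RT 90: heading 90 -> 0
  BK 16: (-3,16) -> (-19,16) [heading=0, draw]
]
BK 14: (-19,16) -> (-33,16) [heading=0, draw]
BK 9: (-33,16) -> (-42,16) [heading=0, draw]
FD 14: (-42,16) -> (-28,16) [heading=0, draw]
LT 180: heading 0 -> 180
Final: pos=(-28,16), heading=180, 12 segment(s) drawn

Answer: -28 16 180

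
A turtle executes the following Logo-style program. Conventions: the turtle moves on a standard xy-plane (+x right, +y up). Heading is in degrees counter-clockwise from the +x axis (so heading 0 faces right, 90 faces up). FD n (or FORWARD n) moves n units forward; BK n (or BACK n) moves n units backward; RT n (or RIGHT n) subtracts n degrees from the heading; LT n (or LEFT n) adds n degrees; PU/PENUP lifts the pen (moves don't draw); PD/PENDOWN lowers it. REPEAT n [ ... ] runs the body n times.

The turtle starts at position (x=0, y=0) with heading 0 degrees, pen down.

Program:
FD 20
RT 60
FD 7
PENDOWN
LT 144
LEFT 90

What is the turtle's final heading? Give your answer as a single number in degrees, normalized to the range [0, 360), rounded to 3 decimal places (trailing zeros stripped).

Executing turtle program step by step:
Start: pos=(0,0), heading=0, pen down
FD 20: (0,0) -> (20,0) [heading=0, draw]
RT 60: heading 0 -> 300
FD 7: (20,0) -> (23.5,-6.062) [heading=300, draw]
PD: pen down
LT 144: heading 300 -> 84
LT 90: heading 84 -> 174
Final: pos=(23.5,-6.062), heading=174, 2 segment(s) drawn

Answer: 174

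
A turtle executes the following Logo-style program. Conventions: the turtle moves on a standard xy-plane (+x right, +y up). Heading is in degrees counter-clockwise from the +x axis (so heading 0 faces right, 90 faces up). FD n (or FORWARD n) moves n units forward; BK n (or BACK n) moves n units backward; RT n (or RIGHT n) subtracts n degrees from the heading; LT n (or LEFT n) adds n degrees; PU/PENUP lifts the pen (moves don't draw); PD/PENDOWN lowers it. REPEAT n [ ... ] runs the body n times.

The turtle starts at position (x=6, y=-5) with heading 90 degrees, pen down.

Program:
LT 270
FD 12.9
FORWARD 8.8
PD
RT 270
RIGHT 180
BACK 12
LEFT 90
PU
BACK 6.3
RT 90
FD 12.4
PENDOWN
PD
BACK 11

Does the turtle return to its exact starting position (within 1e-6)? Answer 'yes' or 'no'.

Executing turtle program step by step:
Start: pos=(6,-5), heading=90, pen down
LT 270: heading 90 -> 0
FD 12.9: (6,-5) -> (18.9,-5) [heading=0, draw]
FD 8.8: (18.9,-5) -> (27.7,-5) [heading=0, draw]
PD: pen down
RT 270: heading 0 -> 90
RT 180: heading 90 -> 270
BK 12: (27.7,-5) -> (27.7,7) [heading=270, draw]
LT 90: heading 270 -> 0
PU: pen up
BK 6.3: (27.7,7) -> (21.4,7) [heading=0, move]
RT 90: heading 0 -> 270
FD 12.4: (21.4,7) -> (21.4,-5.4) [heading=270, move]
PD: pen down
PD: pen down
BK 11: (21.4,-5.4) -> (21.4,5.6) [heading=270, draw]
Final: pos=(21.4,5.6), heading=270, 4 segment(s) drawn

Start position: (6, -5)
Final position: (21.4, 5.6)
Distance = 18.695; >= 1e-6 -> NOT closed

Answer: no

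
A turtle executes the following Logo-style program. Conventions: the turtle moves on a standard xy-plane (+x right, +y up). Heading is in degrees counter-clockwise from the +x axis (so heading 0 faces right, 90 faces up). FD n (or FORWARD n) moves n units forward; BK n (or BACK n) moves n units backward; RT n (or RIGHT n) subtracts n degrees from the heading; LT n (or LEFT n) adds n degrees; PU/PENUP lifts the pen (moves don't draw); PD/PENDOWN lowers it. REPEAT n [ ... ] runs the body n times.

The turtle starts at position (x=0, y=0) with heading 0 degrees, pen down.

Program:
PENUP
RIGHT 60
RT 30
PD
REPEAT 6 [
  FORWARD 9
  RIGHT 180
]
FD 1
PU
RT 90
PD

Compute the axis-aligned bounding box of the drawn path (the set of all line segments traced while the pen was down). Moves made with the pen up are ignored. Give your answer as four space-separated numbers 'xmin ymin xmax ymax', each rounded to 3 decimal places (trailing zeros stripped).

Executing turtle program step by step:
Start: pos=(0,0), heading=0, pen down
PU: pen up
RT 60: heading 0 -> 300
RT 30: heading 300 -> 270
PD: pen down
REPEAT 6 [
  -- iteration 1/6 --
  FD 9: (0,0) -> (0,-9) [heading=270, draw]
  RT 180: heading 270 -> 90
  -- iteration 2/6 --
  FD 9: (0,-9) -> (0,0) [heading=90, draw]
  RT 180: heading 90 -> 270
  -- iteration 3/6 --
  FD 9: (0,0) -> (0,-9) [heading=270, draw]
  RT 180: heading 270 -> 90
  -- iteration 4/6 --
  FD 9: (0,-9) -> (0,0) [heading=90, draw]
  RT 180: heading 90 -> 270
  -- iteration 5/6 --
  FD 9: (0,0) -> (0,-9) [heading=270, draw]
  RT 180: heading 270 -> 90
  -- iteration 6/6 --
  FD 9: (0,-9) -> (0,0) [heading=90, draw]
  RT 180: heading 90 -> 270
]
FD 1: (0,0) -> (0,-1) [heading=270, draw]
PU: pen up
RT 90: heading 270 -> 180
PD: pen down
Final: pos=(0,-1), heading=180, 7 segment(s) drawn

Segment endpoints: x in {0, 0, 0, 0, 0, 0, 0, 0}, y in {-9, -1, 0}
xmin=0, ymin=-9, xmax=0, ymax=0

Answer: 0 -9 0 0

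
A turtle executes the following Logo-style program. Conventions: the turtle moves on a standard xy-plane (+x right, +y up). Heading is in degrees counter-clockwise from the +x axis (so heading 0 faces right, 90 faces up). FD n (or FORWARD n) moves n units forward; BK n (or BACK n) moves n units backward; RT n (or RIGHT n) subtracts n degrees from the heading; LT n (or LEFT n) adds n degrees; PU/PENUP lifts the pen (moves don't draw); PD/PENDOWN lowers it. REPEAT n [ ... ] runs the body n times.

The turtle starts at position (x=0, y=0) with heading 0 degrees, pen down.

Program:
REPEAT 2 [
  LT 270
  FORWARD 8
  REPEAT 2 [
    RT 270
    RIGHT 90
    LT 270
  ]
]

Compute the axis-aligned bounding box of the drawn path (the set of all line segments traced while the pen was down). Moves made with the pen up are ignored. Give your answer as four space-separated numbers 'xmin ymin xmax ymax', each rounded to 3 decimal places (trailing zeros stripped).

Answer: 0 -8 8 0

Derivation:
Executing turtle program step by step:
Start: pos=(0,0), heading=0, pen down
REPEAT 2 [
  -- iteration 1/2 --
  LT 270: heading 0 -> 270
  FD 8: (0,0) -> (0,-8) [heading=270, draw]
  REPEAT 2 [
    -- iteration 1/2 --
    RT 270: heading 270 -> 0
    RT 90: heading 0 -> 270
    LT 270: heading 270 -> 180
    -- iteration 2/2 --
    RT 270: heading 180 -> 270
    RT 90: heading 270 -> 180
    LT 270: heading 180 -> 90
  ]
  -- iteration 2/2 --
  LT 270: heading 90 -> 0
  FD 8: (0,-8) -> (8,-8) [heading=0, draw]
  REPEAT 2 [
    -- iteration 1/2 --
    RT 270: heading 0 -> 90
    RT 90: heading 90 -> 0
    LT 270: heading 0 -> 270
    -- iteration 2/2 --
    RT 270: heading 270 -> 0
    RT 90: heading 0 -> 270
    LT 270: heading 270 -> 180
  ]
]
Final: pos=(8,-8), heading=180, 2 segment(s) drawn

Segment endpoints: x in {0, 0, 8}, y in {-8, -8, 0}
xmin=0, ymin=-8, xmax=8, ymax=0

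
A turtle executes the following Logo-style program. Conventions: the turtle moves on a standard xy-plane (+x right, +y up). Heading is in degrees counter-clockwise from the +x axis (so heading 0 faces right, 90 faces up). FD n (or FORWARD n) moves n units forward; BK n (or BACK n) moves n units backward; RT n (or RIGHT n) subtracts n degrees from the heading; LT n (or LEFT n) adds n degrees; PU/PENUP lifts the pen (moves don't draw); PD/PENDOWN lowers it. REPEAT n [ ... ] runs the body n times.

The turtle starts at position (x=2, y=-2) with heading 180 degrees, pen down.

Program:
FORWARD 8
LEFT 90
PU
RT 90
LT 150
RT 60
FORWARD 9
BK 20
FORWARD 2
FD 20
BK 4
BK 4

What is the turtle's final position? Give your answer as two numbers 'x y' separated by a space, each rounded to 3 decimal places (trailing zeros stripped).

Answer: -6 -5

Derivation:
Executing turtle program step by step:
Start: pos=(2,-2), heading=180, pen down
FD 8: (2,-2) -> (-6,-2) [heading=180, draw]
LT 90: heading 180 -> 270
PU: pen up
RT 90: heading 270 -> 180
LT 150: heading 180 -> 330
RT 60: heading 330 -> 270
FD 9: (-6,-2) -> (-6,-11) [heading=270, move]
BK 20: (-6,-11) -> (-6,9) [heading=270, move]
FD 2: (-6,9) -> (-6,7) [heading=270, move]
FD 20: (-6,7) -> (-6,-13) [heading=270, move]
BK 4: (-6,-13) -> (-6,-9) [heading=270, move]
BK 4: (-6,-9) -> (-6,-5) [heading=270, move]
Final: pos=(-6,-5), heading=270, 1 segment(s) drawn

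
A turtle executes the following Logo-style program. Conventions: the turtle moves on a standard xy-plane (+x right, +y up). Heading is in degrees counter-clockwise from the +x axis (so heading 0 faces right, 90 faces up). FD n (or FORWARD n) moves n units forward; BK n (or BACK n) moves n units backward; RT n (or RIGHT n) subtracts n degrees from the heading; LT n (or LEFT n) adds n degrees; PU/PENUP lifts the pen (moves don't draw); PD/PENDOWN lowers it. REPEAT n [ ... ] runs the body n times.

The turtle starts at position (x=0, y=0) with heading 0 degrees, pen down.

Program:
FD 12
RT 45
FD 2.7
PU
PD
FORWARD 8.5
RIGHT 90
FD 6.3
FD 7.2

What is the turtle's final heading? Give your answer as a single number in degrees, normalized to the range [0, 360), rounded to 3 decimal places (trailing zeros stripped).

Executing turtle program step by step:
Start: pos=(0,0), heading=0, pen down
FD 12: (0,0) -> (12,0) [heading=0, draw]
RT 45: heading 0 -> 315
FD 2.7: (12,0) -> (13.909,-1.909) [heading=315, draw]
PU: pen up
PD: pen down
FD 8.5: (13.909,-1.909) -> (19.92,-7.92) [heading=315, draw]
RT 90: heading 315 -> 225
FD 6.3: (19.92,-7.92) -> (15.465,-12.374) [heading=225, draw]
FD 7.2: (15.465,-12.374) -> (10.374,-17.466) [heading=225, draw]
Final: pos=(10.374,-17.466), heading=225, 5 segment(s) drawn

Answer: 225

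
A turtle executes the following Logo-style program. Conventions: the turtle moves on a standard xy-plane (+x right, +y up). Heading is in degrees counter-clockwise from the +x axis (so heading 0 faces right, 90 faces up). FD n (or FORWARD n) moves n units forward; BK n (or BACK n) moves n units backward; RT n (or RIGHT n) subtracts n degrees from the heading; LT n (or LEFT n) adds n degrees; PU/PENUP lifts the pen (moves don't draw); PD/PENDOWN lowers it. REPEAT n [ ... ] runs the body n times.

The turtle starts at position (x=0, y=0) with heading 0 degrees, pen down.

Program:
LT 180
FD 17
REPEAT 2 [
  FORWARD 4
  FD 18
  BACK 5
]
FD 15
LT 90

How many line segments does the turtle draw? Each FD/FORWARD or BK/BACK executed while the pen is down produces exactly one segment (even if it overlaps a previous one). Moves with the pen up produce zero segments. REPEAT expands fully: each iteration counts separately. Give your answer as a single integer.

Answer: 8

Derivation:
Executing turtle program step by step:
Start: pos=(0,0), heading=0, pen down
LT 180: heading 0 -> 180
FD 17: (0,0) -> (-17,0) [heading=180, draw]
REPEAT 2 [
  -- iteration 1/2 --
  FD 4: (-17,0) -> (-21,0) [heading=180, draw]
  FD 18: (-21,0) -> (-39,0) [heading=180, draw]
  BK 5: (-39,0) -> (-34,0) [heading=180, draw]
  -- iteration 2/2 --
  FD 4: (-34,0) -> (-38,0) [heading=180, draw]
  FD 18: (-38,0) -> (-56,0) [heading=180, draw]
  BK 5: (-56,0) -> (-51,0) [heading=180, draw]
]
FD 15: (-51,0) -> (-66,0) [heading=180, draw]
LT 90: heading 180 -> 270
Final: pos=(-66,0), heading=270, 8 segment(s) drawn
Segments drawn: 8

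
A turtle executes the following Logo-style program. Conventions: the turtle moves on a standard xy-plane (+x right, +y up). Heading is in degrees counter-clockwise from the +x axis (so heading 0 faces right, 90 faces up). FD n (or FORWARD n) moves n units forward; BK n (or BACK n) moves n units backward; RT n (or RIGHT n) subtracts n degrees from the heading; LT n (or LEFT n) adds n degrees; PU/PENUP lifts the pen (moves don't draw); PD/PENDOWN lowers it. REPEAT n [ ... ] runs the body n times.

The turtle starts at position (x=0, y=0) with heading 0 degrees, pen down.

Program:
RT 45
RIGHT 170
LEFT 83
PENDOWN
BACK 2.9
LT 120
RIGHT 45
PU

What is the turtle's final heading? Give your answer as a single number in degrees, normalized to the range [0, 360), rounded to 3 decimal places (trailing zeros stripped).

Executing turtle program step by step:
Start: pos=(0,0), heading=0, pen down
RT 45: heading 0 -> 315
RT 170: heading 315 -> 145
LT 83: heading 145 -> 228
PD: pen down
BK 2.9: (0,0) -> (1.94,2.155) [heading=228, draw]
LT 120: heading 228 -> 348
RT 45: heading 348 -> 303
PU: pen up
Final: pos=(1.94,2.155), heading=303, 1 segment(s) drawn

Answer: 303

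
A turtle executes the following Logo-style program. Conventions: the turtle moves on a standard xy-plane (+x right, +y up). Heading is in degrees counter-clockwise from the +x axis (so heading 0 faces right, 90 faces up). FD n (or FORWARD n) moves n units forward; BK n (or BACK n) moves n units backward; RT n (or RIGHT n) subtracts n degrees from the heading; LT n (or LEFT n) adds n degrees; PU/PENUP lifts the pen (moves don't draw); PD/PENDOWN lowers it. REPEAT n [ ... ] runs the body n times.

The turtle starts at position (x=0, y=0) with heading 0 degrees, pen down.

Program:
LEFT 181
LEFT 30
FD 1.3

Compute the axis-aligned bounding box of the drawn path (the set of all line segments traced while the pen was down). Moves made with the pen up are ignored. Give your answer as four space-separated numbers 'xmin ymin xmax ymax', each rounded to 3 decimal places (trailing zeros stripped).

Answer: -1.114 -0.67 0 0

Derivation:
Executing turtle program step by step:
Start: pos=(0,0), heading=0, pen down
LT 181: heading 0 -> 181
LT 30: heading 181 -> 211
FD 1.3: (0,0) -> (-1.114,-0.67) [heading=211, draw]
Final: pos=(-1.114,-0.67), heading=211, 1 segment(s) drawn

Segment endpoints: x in {-1.114, 0}, y in {-0.67, 0}
xmin=-1.114, ymin=-0.67, xmax=0, ymax=0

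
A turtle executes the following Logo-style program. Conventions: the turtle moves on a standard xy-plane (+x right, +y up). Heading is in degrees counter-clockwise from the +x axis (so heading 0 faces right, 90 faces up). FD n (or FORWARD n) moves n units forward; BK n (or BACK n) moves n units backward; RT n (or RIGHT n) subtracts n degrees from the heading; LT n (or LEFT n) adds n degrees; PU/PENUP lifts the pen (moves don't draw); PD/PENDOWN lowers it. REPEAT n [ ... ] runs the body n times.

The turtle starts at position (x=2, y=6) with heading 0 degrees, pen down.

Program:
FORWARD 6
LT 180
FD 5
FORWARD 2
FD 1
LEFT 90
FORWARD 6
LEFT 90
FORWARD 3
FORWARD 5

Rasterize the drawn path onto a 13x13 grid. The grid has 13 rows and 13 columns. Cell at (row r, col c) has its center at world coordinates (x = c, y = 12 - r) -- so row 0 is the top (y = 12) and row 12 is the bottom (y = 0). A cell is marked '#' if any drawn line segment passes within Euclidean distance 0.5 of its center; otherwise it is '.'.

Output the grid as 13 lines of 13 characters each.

Segment 0: (2,6) -> (8,6)
Segment 1: (8,6) -> (3,6)
Segment 2: (3,6) -> (1,6)
Segment 3: (1,6) -> (0,6)
Segment 4: (0,6) -> (-0,0)
Segment 5: (-0,0) -> (3,0)
Segment 6: (3,0) -> (8,-0)

Answer: .............
.............
.............
.............
.............
.............
#########....
#............
#............
#............
#............
#............
#########....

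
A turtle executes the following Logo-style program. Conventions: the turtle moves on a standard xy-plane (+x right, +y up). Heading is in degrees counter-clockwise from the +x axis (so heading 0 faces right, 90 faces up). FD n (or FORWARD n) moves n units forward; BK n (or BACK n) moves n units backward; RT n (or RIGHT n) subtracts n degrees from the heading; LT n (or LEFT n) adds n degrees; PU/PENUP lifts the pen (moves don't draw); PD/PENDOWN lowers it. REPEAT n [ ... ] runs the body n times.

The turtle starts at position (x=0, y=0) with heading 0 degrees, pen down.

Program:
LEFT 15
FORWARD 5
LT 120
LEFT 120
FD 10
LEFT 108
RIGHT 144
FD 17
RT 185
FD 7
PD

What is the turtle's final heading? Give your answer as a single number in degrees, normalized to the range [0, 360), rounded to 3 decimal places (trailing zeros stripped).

Answer: 34

Derivation:
Executing turtle program step by step:
Start: pos=(0,0), heading=0, pen down
LT 15: heading 0 -> 15
FD 5: (0,0) -> (4.83,1.294) [heading=15, draw]
LT 120: heading 15 -> 135
LT 120: heading 135 -> 255
FD 10: (4.83,1.294) -> (2.241,-8.365) [heading=255, draw]
LT 108: heading 255 -> 3
RT 144: heading 3 -> 219
FD 17: (2.241,-8.365) -> (-10.97,-19.064) [heading=219, draw]
RT 185: heading 219 -> 34
FD 7: (-10.97,-19.064) -> (-5.167,-15.149) [heading=34, draw]
PD: pen down
Final: pos=(-5.167,-15.149), heading=34, 4 segment(s) drawn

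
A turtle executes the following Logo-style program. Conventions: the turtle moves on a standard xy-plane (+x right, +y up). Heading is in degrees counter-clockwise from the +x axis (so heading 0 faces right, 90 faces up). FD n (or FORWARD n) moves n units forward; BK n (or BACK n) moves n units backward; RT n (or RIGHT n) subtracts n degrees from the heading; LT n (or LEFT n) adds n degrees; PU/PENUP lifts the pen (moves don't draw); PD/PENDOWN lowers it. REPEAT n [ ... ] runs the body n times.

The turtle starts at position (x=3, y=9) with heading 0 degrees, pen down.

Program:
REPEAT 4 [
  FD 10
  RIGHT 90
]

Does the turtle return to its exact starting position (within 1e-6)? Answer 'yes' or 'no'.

Executing turtle program step by step:
Start: pos=(3,9), heading=0, pen down
REPEAT 4 [
  -- iteration 1/4 --
  FD 10: (3,9) -> (13,9) [heading=0, draw]
  RT 90: heading 0 -> 270
  -- iteration 2/4 --
  FD 10: (13,9) -> (13,-1) [heading=270, draw]
  RT 90: heading 270 -> 180
  -- iteration 3/4 --
  FD 10: (13,-1) -> (3,-1) [heading=180, draw]
  RT 90: heading 180 -> 90
  -- iteration 4/4 --
  FD 10: (3,-1) -> (3,9) [heading=90, draw]
  RT 90: heading 90 -> 0
]
Final: pos=(3,9), heading=0, 4 segment(s) drawn

Start position: (3, 9)
Final position: (3, 9)
Distance = 0; < 1e-6 -> CLOSED

Answer: yes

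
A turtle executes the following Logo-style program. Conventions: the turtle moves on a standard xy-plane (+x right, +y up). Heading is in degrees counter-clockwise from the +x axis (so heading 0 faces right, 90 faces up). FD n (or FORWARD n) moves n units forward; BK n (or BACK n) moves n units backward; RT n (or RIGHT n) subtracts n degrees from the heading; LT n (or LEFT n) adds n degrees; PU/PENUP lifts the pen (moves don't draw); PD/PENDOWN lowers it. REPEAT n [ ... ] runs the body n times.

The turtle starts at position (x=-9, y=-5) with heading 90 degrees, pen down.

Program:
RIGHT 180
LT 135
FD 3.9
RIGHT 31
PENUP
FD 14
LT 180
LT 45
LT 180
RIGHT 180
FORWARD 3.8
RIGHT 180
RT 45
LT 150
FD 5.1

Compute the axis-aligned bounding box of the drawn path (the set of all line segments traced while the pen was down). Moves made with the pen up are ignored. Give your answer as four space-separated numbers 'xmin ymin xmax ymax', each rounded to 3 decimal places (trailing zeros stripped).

Executing turtle program step by step:
Start: pos=(-9,-5), heading=90, pen down
RT 180: heading 90 -> 270
LT 135: heading 270 -> 45
FD 3.9: (-9,-5) -> (-6.242,-2.242) [heading=45, draw]
RT 31: heading 45 -> 14
PU: pen up
FD 14: (-6.242,-2.242) -> (7.342,1.145) [heading=14, move]
LT 180: heading 14 -> 194
LT 45: heading 194 -> 239
LT 180: heading 239 -> 59
RT 180: heading 59 -> 239
FD 3.8: (7.342,1.145) -> (5.385,-2.113) [heading=239, move]
RT 180: heading 239 -> 59
RT 45: heading 59 -> 14
LT 150: heading 14 -> 164
FD 5.1: (5.385,-2.113) -> (0.482,-0.707) [heading=164, move]
Final: pos=(0.482,-0.707), heading=164, 1 segment(s) drawn

Segment endpoints: x in {-9, -6.242}, y in {-5, -2.242}
xmin=-9, ymin=-5, xmax=-6.242, ymax=-2.242

Answer: -9 -5 -6.242 -2.242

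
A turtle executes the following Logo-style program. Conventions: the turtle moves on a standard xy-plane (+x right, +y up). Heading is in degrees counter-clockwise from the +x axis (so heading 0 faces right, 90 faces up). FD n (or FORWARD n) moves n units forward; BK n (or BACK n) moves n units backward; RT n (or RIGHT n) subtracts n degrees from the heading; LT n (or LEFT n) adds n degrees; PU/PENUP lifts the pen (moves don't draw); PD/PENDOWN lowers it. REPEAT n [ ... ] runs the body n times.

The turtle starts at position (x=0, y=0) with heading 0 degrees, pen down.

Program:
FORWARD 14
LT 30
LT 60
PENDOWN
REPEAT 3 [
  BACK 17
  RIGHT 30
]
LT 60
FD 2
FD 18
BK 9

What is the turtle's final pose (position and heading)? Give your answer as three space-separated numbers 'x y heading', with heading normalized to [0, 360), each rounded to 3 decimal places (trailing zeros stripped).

Answer: -3.722 -30.696 60

Derivation:
Executing turtle program step by step:
Start: pos=(0,0), heading=0, pen down
FD 14: (0,0) -> (14,0) [heading=0, draw]
LT 30: heading 0 -> 30
LT 60: heading 30 -> 90
PD: pen down
REPEAT 3 [
  -- iteration 1/3 --
  BK 17: (14,0) -> (14,-17) [heading=90, draw]
  RT 30: heading 90 -> 60
  -- iteration 2/3 --
  BK 17: (14,-17) -> (5.5,-31.722) [heading=60, draw]
  RT 30: heading 60 -> 30
  -- iteration 3/3 --
  BK 17: (5.5,-31.722) -> (-9.222,-40.222) [heading=30, draw]
  RT 30: heading 30 -> 0
]
LT 60: heading 0 -> 60
FD 2: (-9.222,-40.222) -> (-8.222,-38.49) [heading=60, draw]
FD 18: (-8.222,-38.49) -> (0.778,-22.902) [heading=60, draw]
BK 9: (0.778,-22.902) -> (-3.722,-30.696) [heading=60, draw]
Final: pos=(-3.722,-30.696), heading=60, 7 segment(s) drawn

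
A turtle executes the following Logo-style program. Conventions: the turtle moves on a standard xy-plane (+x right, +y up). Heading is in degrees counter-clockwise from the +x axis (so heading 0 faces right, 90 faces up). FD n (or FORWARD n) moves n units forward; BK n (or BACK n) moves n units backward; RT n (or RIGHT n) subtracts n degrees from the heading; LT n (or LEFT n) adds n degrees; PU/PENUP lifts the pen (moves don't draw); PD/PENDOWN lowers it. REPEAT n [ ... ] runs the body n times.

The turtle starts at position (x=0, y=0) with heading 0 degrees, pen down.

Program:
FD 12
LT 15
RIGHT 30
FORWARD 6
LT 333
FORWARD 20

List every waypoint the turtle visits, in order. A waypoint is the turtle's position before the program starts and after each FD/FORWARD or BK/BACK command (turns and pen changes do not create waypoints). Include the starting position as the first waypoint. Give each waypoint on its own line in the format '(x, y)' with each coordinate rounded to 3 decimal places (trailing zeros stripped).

Answer: (0, 0)
(12, 0)
(17.796, -1.553)
(32.658, -14.936)

Derivation:
Executing turtle program step by step:
Start: pos=(0,0), heading=0, pen down
FD 12: (0,0) -> (12,0) [heading=0, draw]
LT 15: heading 0 -> 15
RT 30: heading 15 -> 345
FD 6: (12,0) -> (17.796,-1.553) [heading=345, draw]
LT 333: heading 345 -> 318
FD 20: (17.796,-1.553) -> (32.658,-14.936) [heading=318, draw]
Final: pos=(32.658,-14.936), heading=318, 3 segment(s) drawn
Waypoints (4 total):
(0, 0)
(12, 0)
(17.796, -1.553)
(32.658, -14.936)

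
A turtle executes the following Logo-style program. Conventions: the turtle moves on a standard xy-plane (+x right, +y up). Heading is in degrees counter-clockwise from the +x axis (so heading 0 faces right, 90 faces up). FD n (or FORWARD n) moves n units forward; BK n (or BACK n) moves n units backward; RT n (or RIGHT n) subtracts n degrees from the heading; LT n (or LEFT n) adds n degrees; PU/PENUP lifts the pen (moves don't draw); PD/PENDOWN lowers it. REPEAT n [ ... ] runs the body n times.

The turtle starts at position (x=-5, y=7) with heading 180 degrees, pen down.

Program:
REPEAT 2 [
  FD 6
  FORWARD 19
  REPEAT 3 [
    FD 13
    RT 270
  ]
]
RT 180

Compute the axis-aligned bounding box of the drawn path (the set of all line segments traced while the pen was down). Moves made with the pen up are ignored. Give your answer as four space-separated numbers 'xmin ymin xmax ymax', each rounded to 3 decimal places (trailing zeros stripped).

Answer: -43 -6 -5 32

Derivation:
Executing turtle program step by step:
Start: pos=(-5,7), heading=180, pen down
REPEAT 2 [
  -- iteration 1/2 --
  FD 6: (-5,7) -> (-11,7) [heading=180, draw]
  FD 19: (-11,7) -> (-30,7) [heading=180, draw]
  REPEAT 3 [
    -- iteration 1/3 --
    FD 13: (-30,7) -> (-43,7) [heading=180, draw]
    RT 270: heading 180 -> 270
    -- iteration 2/3 --
    FD 13: (-43,7) -> (-43,-6) [heading=270, draw]
    RT 270: heading 270 -> 0
    -- iteration 3/3 --
    FD 13: (-43,-6) -> (-30,-6) [heading=0, draw]
    RT 270: heading 0 -> 90
  ]
  -- iteration 2/2 --
  FD 6: (-30,-6) -> (-30,0) [heading=90, draw]
  FD 19: (-30,0) -> (-30,19) [heading=90, draw]
  REPEAT 3 [
    -- iteration 1/3 --
    FD 13: (-30,19) -> (-30,32) [heading=90, draw]
    RT 270: heading 90 -> 180
    -- iteration 2/3 --
    FD 13: (-30,32) -> (-43,32) [heading=180, draw]
    RT 270: heading 180 -> 270
    -- iteration 3/3 --
    FD 13: (-43,32) -> (-43,19) [heading=270, draw]
    RT 270: heading 270 -> 0
  ]
]
RT 180: heading 0 -> 180
Final: pos=(-43,19), heading=180, 10 segment(s) drawn

Segment endpoints: x in {-43, -43, -43, -30, -30, -30, -30, -11, -5}, y in {-6, -6, 0, 7, 7, 7, 7, 19, 19, 32, 32}
xmin=-43, ymin=-6, xmax=-5, ymax=32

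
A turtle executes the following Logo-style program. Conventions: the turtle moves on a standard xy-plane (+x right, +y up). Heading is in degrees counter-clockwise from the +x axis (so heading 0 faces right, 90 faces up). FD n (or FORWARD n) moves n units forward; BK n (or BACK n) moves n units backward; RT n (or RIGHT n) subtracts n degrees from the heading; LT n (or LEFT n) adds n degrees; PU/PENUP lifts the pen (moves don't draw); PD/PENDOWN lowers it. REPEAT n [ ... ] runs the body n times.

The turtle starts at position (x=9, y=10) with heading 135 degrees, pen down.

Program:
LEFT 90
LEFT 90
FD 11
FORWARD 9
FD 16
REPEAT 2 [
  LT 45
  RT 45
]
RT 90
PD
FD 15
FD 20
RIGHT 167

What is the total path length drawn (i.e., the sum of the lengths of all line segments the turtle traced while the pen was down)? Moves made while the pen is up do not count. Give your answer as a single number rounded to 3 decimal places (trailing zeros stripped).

Answer: 71

Derivation:
Executing turtle program step by step:
Start: pos=(9,10), heading=135, pen down
LT 90: heading 135 -> 225
LT 90: heading 225 -> 315
FD 11: (9,10) -> (16.778,2.222) [heading=315, draw]
FD 9: (16.778,2.222) -> (23.142,-4.142) [heading=315, draw]
FD 16: (23.142,-4.142) -> (34.456,-15.456) [heading=315, draw]
REPEAT 2 [
  -- iteration 1/2 --
  LT 45: heading 315 -> 0
  RT 45: heading 0 -> 315
  -- iteration 2/2 --
  LT 45: heading 315 -> 0
  RT 45: heading 0 -> 315
]
RT 90: heading 315 -> 225
PD: pen down
FD 15: (34.456,-15.456) -> (23.849,-26.062) [heading=225, draw]
FD 20: (23.849,-26.062) -> (9.707,-40.205) [heading=225, draw]
RT 167: heading 225 -> 58
Final: pos=(9.707,-40.205), heading=58, 5 segment(s) drawn

Segment lengths:
  seg 1: (9,10) -> (16.778,2.222), length = 11
  seg 2: (16.778,2.222) -> (23.142,-4.142), length = 9
  seg 3: (23.142,-4.142) -> (34.456,-15.456), length = 16
  seg 4: (34.456,-15.456) -> (23.849,-26.062), length = 15
  seg 5: (23.849,-26.062) -> (9.707,-40.205), length = 20
Total = 71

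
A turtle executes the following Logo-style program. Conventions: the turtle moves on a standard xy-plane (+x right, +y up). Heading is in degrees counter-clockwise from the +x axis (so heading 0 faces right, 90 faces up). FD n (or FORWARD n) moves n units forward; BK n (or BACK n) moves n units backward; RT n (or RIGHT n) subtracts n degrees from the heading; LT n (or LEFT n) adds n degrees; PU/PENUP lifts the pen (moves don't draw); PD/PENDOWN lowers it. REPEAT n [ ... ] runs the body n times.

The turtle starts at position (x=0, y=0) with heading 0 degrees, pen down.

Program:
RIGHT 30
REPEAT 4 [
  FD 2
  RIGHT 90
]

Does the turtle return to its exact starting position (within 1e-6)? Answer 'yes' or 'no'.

Answer: yes

Derivation:
Executing turtle program step by step:
Start: pos=(0,0), heading=0, pen down
RT 30: heading 0 -> 330
REPEAT 4 [
  -- iteration 1/4 --
  FD 2: (0,0) -> (1.732,-1) [heading=330, draw]
  RT 90: heading 330 -> 240
  -- iteration 2/4 --
  FD 2: (1.732,-1) -> (0.732,-2.732) [heading=240, draw]
  RT 90: heading 240 -> 150
  -- iteration 3/4 --
  FD 2: (0.732,-2.732) -> (-1,-1.732) [heading=150, draw]
  RT 90: heading 150 -> 60
  -- iteration 4/4 --
  FD 2: (-1,-1.732) -> (0,0) [heading=60, draw]
  RT 90: heading 60 -> 330
]
Final: pos=(0,0), heading=330, 4 segment(s) drawn

Start position: (0, 0)
Final position: (0, 0)
Distance = 0; < 1e-6 -> CLOSED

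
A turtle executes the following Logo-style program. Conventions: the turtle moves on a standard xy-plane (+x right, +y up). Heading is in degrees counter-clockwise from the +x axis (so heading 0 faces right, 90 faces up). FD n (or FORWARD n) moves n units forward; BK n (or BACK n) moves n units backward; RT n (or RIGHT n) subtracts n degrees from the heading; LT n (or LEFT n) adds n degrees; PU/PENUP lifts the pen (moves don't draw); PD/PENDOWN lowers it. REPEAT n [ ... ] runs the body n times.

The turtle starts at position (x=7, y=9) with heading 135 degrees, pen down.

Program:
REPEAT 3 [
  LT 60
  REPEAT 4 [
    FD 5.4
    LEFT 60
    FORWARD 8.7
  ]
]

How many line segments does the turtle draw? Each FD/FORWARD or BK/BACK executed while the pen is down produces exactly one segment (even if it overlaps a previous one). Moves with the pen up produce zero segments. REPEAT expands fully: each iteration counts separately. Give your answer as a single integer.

Executing turtle program step by step:
Start: pos=(7,9), heading=135, pen down
REPEAT 3 [
  -- iteration 1/3 --
  LT 60: heading 135 -> 195
  REPEAT 4 [
    -- iteration 1/4 --
    FD 5.4: (7,9) -> (1.784,7.602) [heading=195, draw]
    LT 60: heading 195 -> 255
    FD 8.7: (1.784,7.602) -> (-0.468,-0.801) [heading=255, draw]
    -- iteration 2/4 --
    FD 5.4: (-0.468,-0.801) -> (-1.865,-6.017) [heading=255, draw]
    LT 60: heading 255 -> 315
    FD 8.7: (-1.865,-6.017) -> (4.286,-12.169) [heading=315, draw]
    -- iteration 3/4 --
    FD 5.4: (4.286,-12.169) -> (8.105,-15.987) [heading=315, draw]
    LT 60: heading 315 -> 15
    FD 8.7: (8.105,-15.987) -> (16.508,-13.736) [heading=15, draw]
    -- iteration 4/4 --
    FD 5.4: (16.508,-13.736) -> (21.724,-12.338) [heading=15, draw]
    LT 60: heading 15 -> 75
    FD 8.7: (21.724,-12.338) -> (23.976,-3.934) [heading=75, draw]
  ]
  -- iteration 2/3 --
  LT 60: heading 75 -> 135
  REPEAT 4 [
    -- iteration 1/4 --
    FD 5.4: (23.976,-3.934) -> (20.158,-0.116) [heading=135, draw]
    LT 60: heading 135 -> 195
    FD 8.7: (20.158,-0.116) -> (11.754,-2.368) [heading=195, draw]
    -- iteration 2/4 --
    FD 5.4: (11.754,-2.368) -> (6.538,-3.765) [heading=195, draw]
    LT 60: heading 195 -> 255
    FD 8.7: (6.538,-3.765) -> (4.286,-12.169) [heading=255, draw]
    -- iteration 3/4 --
    FD 5.4: (4.286,-12.169) -> (2.889,-17.385) [heading=255, draw]
    LT 60: heading 255 -> 315
    FD 8.7: (2.889,-17.385) -> (9.041,-23.537) [heading=315, draw]
    -- iteration 4/4 --
    FD 5.4: (9.041,-23.537) -> (12.859,-27.355) [heading=315, draw]
    LT 60: heading 315 -> 15
    FD 8.7: (12.859,-27.355) -> (21.263,-25.103) [heading=15, draw]
  ]
  -- iteration 3/3 --
  LT 60: heading 15 -> 75
  REPEAT 4 [
    -- iteration 1/4 --
    FD 5.4: (21.263,-25.103) -> (22.66,-19.887) [heading=75, draw]
    LT 60: heading 75 -> 135
    FD 8.7: (22.66,-19.887) -> (16.508,-13.736) [heading=135, draw]
    -- iteration 2/4 --
    FD 5.4: (16.508,-13.736) -> (12.69,-9.917) [heading=135, draw]
    LT 60: heading 135 -> 195
    FD 8.7: (12.69,-9.917) -> (4.286,-12.169) [heading=195, draw]
    -- iteration 3/4 --
    FD 5.4: (4.286,-12.169) -> (-0.93,-13.567) [heading=195, draw]
    LT 60: heading 195 -> 255
    FD 8.7: (-0.93,-13.567) -> (-3.181,-21.97) [heading=255, draw]
    -- iteration 4/4 --
    FD 5.4: (-3.181,-21.97) -> (-4.579,-27.186) [heading=255, draw]
    LT 60: heading 255 -> 315
    FD 8.7: (-4.579,-27.186) -> (1.573,-33.338) [heading=315, draw]
  ]
]
Final: pos=(1.573,-33.338), heading=315, 24 segment(s) drawn
Segments drawn: 24

Answer: 24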